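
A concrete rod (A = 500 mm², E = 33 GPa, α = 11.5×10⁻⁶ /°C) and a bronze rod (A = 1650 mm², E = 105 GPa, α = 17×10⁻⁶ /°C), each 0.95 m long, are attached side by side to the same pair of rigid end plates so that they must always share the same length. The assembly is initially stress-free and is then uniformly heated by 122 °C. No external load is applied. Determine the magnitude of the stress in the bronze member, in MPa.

Both members must finish at the same length. With the larger α, the bronze tends to over-expand; the plates restrain it, putting the bronze in compression and the concrete in tension. With no external load the two internal forces are equal and opposite, magnitude P.
Setting the final lengths equal and cancelling L: (α₁ − α₂)ΔT = P/(A₁E₁) + P/(A₂E₂).
|α₁ − α₂|·ΔT = 5.5×10⁻⁶ × 122 = 0.000671.
1/(A₁E₁) + 1/(A₂E₂) = 1/(500×33×10³) + 1/(1650×105×10³) = 6.638×10⁻⁸ N⁻¹.
P = 0.000671 / 6.638×10⁻⁸ = 10110 N = 10.11 kN.
σ_{bronze} = P/A₂ = 10110/1650 = 6.127 MPa, compressive.

σ ≈ 6.13 MPa (compressive)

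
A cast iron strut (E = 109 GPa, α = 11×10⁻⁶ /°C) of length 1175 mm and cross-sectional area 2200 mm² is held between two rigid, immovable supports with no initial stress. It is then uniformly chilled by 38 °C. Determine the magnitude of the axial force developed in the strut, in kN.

P ≈ 100 kN (tensile)

Full restraint means ε = 0, so the stress is σ = EαΔT = 109×10³ × 11×10⁻⁶ × 38 = 45.56 MPa.
Axial force P = σA = 45.56 × 2200 = 100200 N = 100.2 kN, tensile.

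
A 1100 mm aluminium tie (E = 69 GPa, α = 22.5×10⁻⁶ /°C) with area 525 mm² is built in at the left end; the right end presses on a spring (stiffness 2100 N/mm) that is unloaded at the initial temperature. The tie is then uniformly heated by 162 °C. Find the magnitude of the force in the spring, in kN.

The unrestrained thermal change is αΔT L = 22.5×10⁻⁶ × 162 × 1100 = 4.01 mm.
With a force P in the spring, the elastic change of the tie is PL/(AE) and that of the spring is P/k; compatibility requires their sum to equal δ_free.
P [ L/(AE) + 1/k ] = δ_free → P [ 1100/(525×69×10³) + 1/(2100) ] = 4.01.
P = 4.01 / 0.0005066 = 7915 N.

P ≈ 7.92 kN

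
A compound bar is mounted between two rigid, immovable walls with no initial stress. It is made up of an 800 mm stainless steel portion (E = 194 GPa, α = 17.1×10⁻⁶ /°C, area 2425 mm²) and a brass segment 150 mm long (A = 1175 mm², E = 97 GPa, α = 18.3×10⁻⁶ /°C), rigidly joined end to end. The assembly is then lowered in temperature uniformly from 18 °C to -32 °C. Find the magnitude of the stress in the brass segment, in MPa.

If the supports were absent, the total length change would be Σ αᵢΔT Lᵢ = 17.1×10⁻⁶×50×800 + 18.3×10⁻⁶×50×150 = 0.8213 mm.
Since the ends are fixed, an axial force P builds up, equal in every segment, with P · Σ Lᵢ/(AᵢEᵢ) = δ_free.
Σ Lᵢ/(AᵢEᵢ) = 800/(2425×194×10³) + 150/(1175×97×10³) = 3.017×10⁻⁶ mm/N.
So P = 0.8213 / 3.017×10⁻⁶ = 272.2 kN, tensile.
σ_{brass} = P / A = 272200 / 1175 = 231.7 MPa.

σ ≈ 232 MPa (tensile)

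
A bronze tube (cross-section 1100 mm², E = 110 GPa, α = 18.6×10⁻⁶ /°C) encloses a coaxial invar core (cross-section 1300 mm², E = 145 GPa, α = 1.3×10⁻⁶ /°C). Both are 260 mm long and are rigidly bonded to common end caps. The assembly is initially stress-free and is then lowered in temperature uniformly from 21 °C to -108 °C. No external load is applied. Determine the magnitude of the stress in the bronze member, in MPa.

Equilibrium of a rigid end plate with no external load gives equal and opposite internal forces ±P in the two members. Since α_{bronze} > α_{invar}, cooling drives the bronze into tension and the invar into compression.
Equating the net (thermal + elastic) strains gives |α₁ − α₂|·ΔT = P·[1/(A₁E₁) + 1/(A₂E₂)].
|α₁ − α₂|·ΔT = 17.3×10⁻⁶ × 129 = 0.002232.
1/(A₁E₁) + 1/(A₂E₂) = 1/(1100×110×10³) + 1/(1300×145×10³) = 1.357×10⁻⁸ N⁻¹.
P = 0.002232 / 1.357×10⁻⁸ = 164500 N = 164.5 kN.
σ_{bronze} = P/A₁ = 164500/1100 = 149.5 MPa, tensile.

σ ≈ 150 MPa (tensile)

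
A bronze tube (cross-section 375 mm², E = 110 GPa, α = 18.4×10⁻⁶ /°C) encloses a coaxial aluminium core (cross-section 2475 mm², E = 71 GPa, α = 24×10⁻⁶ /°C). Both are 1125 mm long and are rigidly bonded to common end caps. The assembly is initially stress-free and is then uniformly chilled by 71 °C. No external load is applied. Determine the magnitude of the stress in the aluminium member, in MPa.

σ ≈ 5.37 MPa (tensile)

The aluminium has the larger α, so on cooling it would change length more than the bronze if both were free. The rigid plates force a common final length, so the aluminium is put into tension and the bronze into compression, with equal and opposite forces P (no external load).
Compatibility of the two members (thermal + elastic change equal): (α₁ − α₂)ΔT = P·[1/(A₁E₁) + 1/(A₂E₂)].
|α₁ − α₂|·ΔT = 5.6×10⁻⁶ × 71 = 0.0003976.
1/(A₁E₁) + 1/(A₂E₂) = 1/(375×110×10³) + 1/(2475×71×10³) = 2.993×10⁻⁸ N⁻¹.
So P = 0.0003976 / 2.993×10⁻⁸ = 13.28 kN.
σ_{aluminium} = P/A₂ = 13280/2475 = 5.367 MPa, tensile.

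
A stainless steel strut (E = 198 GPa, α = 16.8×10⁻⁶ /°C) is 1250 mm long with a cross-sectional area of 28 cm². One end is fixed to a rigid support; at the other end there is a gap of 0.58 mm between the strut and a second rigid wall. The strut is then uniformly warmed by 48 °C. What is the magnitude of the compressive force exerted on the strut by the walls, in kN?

P ≈ 190 kN

Unrestrained expansion: δ_free = αΔT L = 16.8×10⁻⁶ × 48 × 1250 = 1.008 mm.
This exceeds the 0.58 mm gap, so the wall pushes back. The portion of expansion that must be recovered elastically is δ_free − gap = 1.008 − 0.58 = 0.428 mm.
Compatibility: PL/(AE) = 0.428 mm, so σ = P/A = E × (0.428/1250) = 67.8 MPa.
Force on the wall = σA = 67.8 × 2800 mm² = 189.8 kN.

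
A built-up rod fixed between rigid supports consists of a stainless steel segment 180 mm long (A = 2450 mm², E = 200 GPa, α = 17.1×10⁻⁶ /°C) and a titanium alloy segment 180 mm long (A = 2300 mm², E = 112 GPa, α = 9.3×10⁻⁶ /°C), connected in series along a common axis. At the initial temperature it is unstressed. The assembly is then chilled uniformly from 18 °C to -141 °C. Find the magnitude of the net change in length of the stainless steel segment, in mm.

If the supports were absent, the total length change would be Σ αᵢΔT Lᵢ = 17.1×10⁻⁶×159×180 + 9.3×10⁻⁶×159×180 = 0.7556 mm.
The walls prevent any net length change, so an axial force P (same in every segment) develops. Compatibility: P · Σ Lᵢ/(AᵢEᵢ) = δ_free.
Σ Lᵢ/(AᵢEᵢ) = 180/(2450×200×10³) + 180/(2300×112×10³) = 1.066×10⁻⁶ mm/N.
P = 0.7556 / 1.066×10⁻⁶ = 708700 N = 708.7 kN, tensile.
For the stainless steel segment, free thermal change = 17.1×10⁻⁶×159×180 = 0.4894 mm and elastic change from P = 708700×180/(2450×200×10³) = 0.2603 mm; these oppose, so the net change is 0.229 mm (segment shortens).

|ΔL| ≈ 0.229 mm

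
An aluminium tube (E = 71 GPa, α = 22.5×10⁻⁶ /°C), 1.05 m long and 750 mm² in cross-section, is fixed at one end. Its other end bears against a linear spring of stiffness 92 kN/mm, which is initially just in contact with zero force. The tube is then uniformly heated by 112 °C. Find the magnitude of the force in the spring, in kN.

Free thermal expansion: δ_free = αΔT L = 22.5×10⁻⁶ × 112 × 1050 = 2.646 mm.
With a force P in the spring, the elastic change of the tube is PL/(AE) and that of the spring is P/k; compatibility requires their sum to equal δ_free.
P [ L/(AE) + 1/k ] = δ_free → P [ 1050/(750×71×10³) + 1/(92×10³) ] = 2.646.
P = 2.646 / 3.059×10⁻⁵ = 86500 N.

P ≈ 86.5 kN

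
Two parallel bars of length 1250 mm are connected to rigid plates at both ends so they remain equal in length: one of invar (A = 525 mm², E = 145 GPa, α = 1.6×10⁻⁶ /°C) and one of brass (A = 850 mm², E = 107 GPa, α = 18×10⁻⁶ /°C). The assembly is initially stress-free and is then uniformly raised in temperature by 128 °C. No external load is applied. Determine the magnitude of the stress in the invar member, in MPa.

The brass has the larger α, so on heating it would change length more than the invar if both were free. The rigid plates force a common final length, so the brass is put into compression and the invar into tension, with equal and opposite forces P (no external load).
Setting the final lengths equal and cancelling L: (α₁ − α₂)ΔT = P/(A₁E₁) + P/(A₂E₂).
|α₁ − α₂|·ΔT = 16.4×10⁻⁶ × 128 = 0.002099.
1/(A₁E₁) + 1/(A₂E₂) = 1/(525×145×10³) + 1/(850×107×10³) = 2.413×10⁻⁸ N⁻¹.
P = 0.002099 / 2.413×10⁻⁸ = 86990 N = 86.99 kN.
σ_{invar} = P/A₁ = 86990/525 = 165.7 MPa, tensile.

σ ≈ 166 MPa (tensile)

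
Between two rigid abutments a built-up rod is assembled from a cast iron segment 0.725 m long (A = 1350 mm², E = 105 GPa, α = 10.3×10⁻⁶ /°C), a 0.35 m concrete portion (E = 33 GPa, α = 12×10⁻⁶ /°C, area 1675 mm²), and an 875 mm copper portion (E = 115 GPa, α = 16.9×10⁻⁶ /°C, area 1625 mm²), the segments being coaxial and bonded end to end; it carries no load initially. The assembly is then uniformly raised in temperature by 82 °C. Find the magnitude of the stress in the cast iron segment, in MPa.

σ ≈ 99.6 MPa (compressive)

With the walls removed the bar would change length by δ_free = Σ αᵢΔT Lᵢ = 10.3×10⁻⁶×82×725 + 12×10⁻⁶×82×350 + 16.9×10⁻⁶×82×875 = 2.169 mm.
The walls prevent any net length change, so an axial force P (same in every segment) develops. Compatibility: P · Σ Lᵢ/(AᵢEᵢ) = δ_free.
Σ Lᵢ/(AᵢEᵢ) = 725/(1350×105×10³) + 350/(1675×33×10³) + 875/(1625×115×10³) = 1.613×10⁻⁵ mm/N.
P = 2.169 / 1.613×10⁻⁵ = 134500 N = 134.5 kN, compressive.
σ_{cast iron} = P / A = 134500 / 1350 = 99.63 MPa.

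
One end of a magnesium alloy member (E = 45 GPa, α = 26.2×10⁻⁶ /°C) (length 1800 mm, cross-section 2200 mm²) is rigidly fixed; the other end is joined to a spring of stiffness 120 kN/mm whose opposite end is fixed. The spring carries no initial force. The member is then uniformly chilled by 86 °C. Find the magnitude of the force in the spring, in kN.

Free thermal contraction: δ_free = αΔT L = 26.2×10⁻⁶ × 86 × 1800 = 4.056 mm.
With a force P in the spring, the elastic change of the member is PL/(AE) and that of the spring is P/k; compatibility requires their sum to equal δ_free.
P [ L/(AE) + 1/k ] = δ_free → P [ 1800/(2200×45×10³) + 1/(120×10³) ] = 4.056.
P = 4.056 / 2.652×10⁻⁵ = 153000 N.

P ≈ 153 kN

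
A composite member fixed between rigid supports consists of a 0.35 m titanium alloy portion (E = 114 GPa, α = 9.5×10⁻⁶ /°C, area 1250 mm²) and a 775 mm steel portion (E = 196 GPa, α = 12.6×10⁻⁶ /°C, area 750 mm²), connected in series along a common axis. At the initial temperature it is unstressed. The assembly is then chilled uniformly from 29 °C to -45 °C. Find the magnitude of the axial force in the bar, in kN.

With the walls removed the bar would change length by δ_free = Σ αᵢΔT Lᵢ = 9.5×10⁻⁶×74×350 + 12.6×10⁻⁶×74×775 = 0.9687 mm.
The rigid supports impose zero overall length change; the single axial force P common to all segments must satisfy P Σ Lᵢ/(AᵢEᵢ) = δ_free.
Σ Lᵢ/(AᵢEᵢ) = 350/(1250×114×10³) + 775/(750×196×10³) = 7.728×10⁻⁶ mm/N.
P = 0.9687 / 7.728×10⁻⁶ = 125300 N = 125.3 kN, tensile.

P ≈ 125 kN (tensile)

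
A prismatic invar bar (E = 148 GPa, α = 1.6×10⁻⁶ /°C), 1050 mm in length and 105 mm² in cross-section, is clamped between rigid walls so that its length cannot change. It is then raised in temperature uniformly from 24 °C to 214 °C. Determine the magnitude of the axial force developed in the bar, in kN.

P ≈ 4.72 kN (compressive)

Full restraint means ε = 0, so the stress is σ = EαΔT = 148×10³ × 1.6×10⁻⁶ × 190 = 44.99 MPa.
Then P = σA = 44.99 × 105 mm² = 4.724 kN, compressive.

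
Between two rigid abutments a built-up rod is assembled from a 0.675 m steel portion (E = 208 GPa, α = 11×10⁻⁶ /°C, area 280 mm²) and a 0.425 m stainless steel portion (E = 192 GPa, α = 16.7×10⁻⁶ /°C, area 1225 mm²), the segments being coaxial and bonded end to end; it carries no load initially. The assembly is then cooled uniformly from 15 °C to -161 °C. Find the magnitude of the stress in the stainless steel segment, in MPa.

σ ≈ 156 MPa (tensile)

If the supports were absent, the total length change would be Σ αᵢΔT Lᵢ = 11×10⁻⁶×176×675 + 16.7×10⁻⁶×176×425 = 2.556 mm.
Since the ends are fixed, an axial force P builds up, equal in every segment, with P · Σ Lᵢ/(AᵢEᵢ) = δ_free.
Σ Lᵢ/(AᵢEᵢ) = 675/(280×208×10³) + 425/(1225×192×10³) = 1.34×10⁻⁵ mm/N.
Hence P = δ_free / Σ(L/AE) = 2.556/1.34×10⁻⁵ = 190.8 kN (tensile).
σ_{stainless steel} = P / A = 190800 / 1225 = 155.7 MPa.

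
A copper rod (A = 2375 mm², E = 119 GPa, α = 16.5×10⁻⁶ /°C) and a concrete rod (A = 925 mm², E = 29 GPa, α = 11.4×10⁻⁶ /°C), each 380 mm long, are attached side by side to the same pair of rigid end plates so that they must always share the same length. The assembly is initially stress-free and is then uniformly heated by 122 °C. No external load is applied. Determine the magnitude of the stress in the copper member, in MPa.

Both members must finish at the same length. With the larger α, the copper tends to over-expand; the plates restrain it, putting the copper in compression and the concrete in tension. With no external load the two internal forces are equal and opposite, magnitude P.
Equating the net (thermal + elastic) strains gives |α₁ − α₂|·ΔT = P·[1/(A₁E₁) + 1/(A₂E₂)].
|α₁ − α₂|·ΔT = 5.1×10⁻⁶ × 122 = 0.0006222.
1/(A₁E₁) + 1/(A₂E₂) = 1/(2375×119×10³) + 1/(925×29×10³) = 4.082×10⁻⁸ N⁻¹.
So P = 0.0006222 / 4.082×10⁻⁸ = 15.24 kN.
σ_{copper} = P/A₁ = 15240/2375 = 6.418 MPa, compressive.

σ ≈ 6.42 MPa (compressive)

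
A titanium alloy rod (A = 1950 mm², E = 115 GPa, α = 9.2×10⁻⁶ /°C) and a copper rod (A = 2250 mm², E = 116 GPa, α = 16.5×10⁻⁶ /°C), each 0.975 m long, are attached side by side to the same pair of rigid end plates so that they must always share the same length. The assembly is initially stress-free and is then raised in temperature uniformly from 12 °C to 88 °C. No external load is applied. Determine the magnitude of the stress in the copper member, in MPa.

Equilibrium of a rigid end plate with no external load gives equal and opposite internal forces ±P in the two members. Since α_{copper} > α_{titanium alloy}, heating drives the copper into compression and the titanium alloy into tension.
Compatibility of the two members (thermal + elastic change equal): (α₁ − α₂)ΔT = P·[1/(A₁E₁) + 1/(A₂E₂)].
|α₁ − α₂|·ΔT = 7.3×10⁻⁶ × 76 = 0.0005548.
1/(A₁E₁) + 1/(A₂E₂) = 1/(1950×115×10³) + 1/(2250×116×10³) = 8.291×10⁻⁹ N⁻¹.
P = 0.0005548 / 8.291×10⁻⁹ = 66920 N = 66.92 kN.
σ_{copper} = P/A₂ = 66920/2250 = 29.74 MPa, compressive.

σ ≈ 29.7 MPa (compressive)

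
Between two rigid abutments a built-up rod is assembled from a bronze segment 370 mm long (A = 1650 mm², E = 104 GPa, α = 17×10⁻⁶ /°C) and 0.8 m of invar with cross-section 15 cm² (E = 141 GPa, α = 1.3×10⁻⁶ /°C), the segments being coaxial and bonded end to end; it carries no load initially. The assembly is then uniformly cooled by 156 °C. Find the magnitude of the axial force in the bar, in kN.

P ≈ 193 kN (tensile)

With the walls removed the bar would change length by δ_free = Σ αᵢΔT Lᵢ = 17×10⁻⁶×156×370 + 1.3×10⁻⁶×156×800 = 1.143 mm.
The walls prevent any net length change, so an axial force P (same in every segment) develops. Compatibility: P · Σ Lᵢ/(AᵢEᵢ) = δ_free.
The series flexibility is Σ Lᵢ/(AᵢEᵢ) = 370/(1650×104×10³) + 800/(1500×141×10³) = 5.939×10⁻⁶ mm/N.
So P = 1.143 / 5.939×10⁻⁶ = 192.5 kN, tensile.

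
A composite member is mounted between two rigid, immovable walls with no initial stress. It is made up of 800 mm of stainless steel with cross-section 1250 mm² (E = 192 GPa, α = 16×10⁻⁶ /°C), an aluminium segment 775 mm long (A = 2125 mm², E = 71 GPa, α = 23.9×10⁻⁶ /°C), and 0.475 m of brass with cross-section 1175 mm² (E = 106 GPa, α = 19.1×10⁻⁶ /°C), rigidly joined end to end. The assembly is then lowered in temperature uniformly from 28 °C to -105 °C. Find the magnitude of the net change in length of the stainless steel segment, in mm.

With the walls removed the bar would change length by δ_free = Σ αᵢΔT Lᵢ = 16×10⁻⁶×133×800 + 23.9×10⁻⁶×133×775 + 19.1×10⁻⁶×133×475 = 5.373 mm.
The rigid supports impose zero overall length change; the single axial force P common to all segments must satisfy P Σ Lᵢ/(AᵢEᵢ) = δ_free.
The series flexibility is Σ Lᵢ/(AᵢEᵢ) = 800/(1250×192×10³) + 775/(2125×71×10³) + 475/(1175×106×10³) = 1.228×10⁻⁵ mm/N.
So P = 5.373 / 1.228×10⁻⁵ = 437.4 kN, tensile.
For the stainless steel segment, free thermal change = 16×10⁻⁶×133×800 = 1.702 mm and elastic change from P = 437400×800/(1250×192×10³) = 1.458 mm; these oppose, so the net change is 0.245 mm (segment shortens).

|ΔL| ≈ 0.245 mm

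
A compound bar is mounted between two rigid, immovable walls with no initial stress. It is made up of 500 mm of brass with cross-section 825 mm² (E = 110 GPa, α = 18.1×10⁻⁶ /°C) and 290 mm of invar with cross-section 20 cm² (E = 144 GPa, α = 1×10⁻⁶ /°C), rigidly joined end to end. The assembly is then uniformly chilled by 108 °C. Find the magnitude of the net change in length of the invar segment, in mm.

|ΔL| ≈ 0.125 mm

If the supports were absent, the total length change would be Σ αᵢΔT Lᵢ = 18.1×10⁻⁶×108×500 + 1×10⁻⁶×108×290 = 1.009 mm.
Since the ends are fixed, an axial force P builds up, equal in every segment, with P · Σ Lᵢ/(AᵢEᵢ) = δ_free.
The series flexibility is Σ Lᵢ/(AᵢEᵢ) = 500/(825×110×10³) + 290/(2000×144×10³) = 6.517×10⁻⁶ mm/N.
So P = 1.009 / 6.517×10⁻⁶ = 154.8 kN, tensile.
For the invar segment, free thermal change = 1×10⁻⁶×108×290 = 0.03132 mm and elastic change from P = 154800×290/(2000×144×10³) = 0.1559 mm; these oppose, so the net change is 0.125 mm (segment lengthens).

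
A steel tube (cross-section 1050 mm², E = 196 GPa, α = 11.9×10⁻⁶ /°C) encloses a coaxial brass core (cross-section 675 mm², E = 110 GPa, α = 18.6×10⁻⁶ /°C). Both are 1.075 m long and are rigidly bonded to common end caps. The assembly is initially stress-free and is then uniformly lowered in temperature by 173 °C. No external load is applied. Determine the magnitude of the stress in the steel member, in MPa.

σ ≈ 60.2 MPa (compressive)

The brass has the larger α, so on cooling it would change length more than the steel if both were free. The rigid plates force a common final length, so the brass is put into tension and the steel into compression, with equal and opposite forces P (no external load).
Compatibility of the two members (thermal + elastic change equal): (α₁ − α₂)ΔT = P·[1/(A₁E₁) + 1/(A₂E₂)].
|α₁ − α₂|·ΔT = 6.7×10⁻⁶ × 173 = 0.001159.
1/(A₁E₁) + 1/(A₂E₂) = 1/(1050×196×10³) + 1/(675×110×10³) = 1.833×10⁻⁸ N⁻¹.
P = 0.001159 / 1.833×10⁻⁸ = 63250 N = 63.25 kN.
σ_{steel} = P/A₁ = 63250/1050 = 60.23 MPa, compressive.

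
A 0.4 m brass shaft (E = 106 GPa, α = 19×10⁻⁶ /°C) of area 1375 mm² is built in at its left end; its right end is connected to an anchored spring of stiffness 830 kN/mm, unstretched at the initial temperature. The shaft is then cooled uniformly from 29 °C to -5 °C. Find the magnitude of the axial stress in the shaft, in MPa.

σ ≈ 47.6 MPa (tensile)

If the spring were absent the shaft would shorten by αΔT L = 19×10⁻⁶ × 34 × 400 = 0.2584 mm.
With a force P in the spring, the elastic change of the shaft is PL/(AE) and that of the spring is P/k; compatibility requires their sum to equal δ_free.
P [ L/(AE) + 1/k ] = δ_free → P [ 400/(1375×106×10³) + 1/(830×10³) ] = 0.2584.
P = 0.2584 / 3.949×10⁻⁶ = 65430 N.
σ = P/A = 65430/1375 = 47.59 MPa.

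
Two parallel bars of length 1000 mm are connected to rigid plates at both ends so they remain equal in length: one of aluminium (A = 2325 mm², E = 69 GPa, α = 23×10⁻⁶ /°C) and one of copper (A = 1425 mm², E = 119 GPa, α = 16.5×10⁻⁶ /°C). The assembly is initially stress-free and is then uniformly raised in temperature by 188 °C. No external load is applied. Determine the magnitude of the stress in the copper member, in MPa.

Both members must finish at the same length. With the larger α, the aluminium tends to over-expand; the plates restrain it, putting the aluminium in compression and the copper in tension. With no external load the two internal forces are equal and opposite, magnitude P.
Compatibility of the two members (thermal + elastic change equal): (α₁ − α₂)ΔT = P·[1/(A₁E₁) + 1/(A₂E₂)].
|α₁ − α₂|·ΔT = 6.5×10⁻⁶ × 188 = 0.001222.
1/(A₁E₁) + 1/(A₂E₂) = 1/(2325×69×10³) + 1/(1425×119×10³) = 1.213×10⁻⁸ N⁻¹.
P = 0.001222 / 1.213×10⁻⁸ = 100700 N = 100.7 kN.
σ_{copper} = P/A₂ = 100700/1425 = 70.69 MPa, tensile.

σ ≈ 70.7 MPa (tensile)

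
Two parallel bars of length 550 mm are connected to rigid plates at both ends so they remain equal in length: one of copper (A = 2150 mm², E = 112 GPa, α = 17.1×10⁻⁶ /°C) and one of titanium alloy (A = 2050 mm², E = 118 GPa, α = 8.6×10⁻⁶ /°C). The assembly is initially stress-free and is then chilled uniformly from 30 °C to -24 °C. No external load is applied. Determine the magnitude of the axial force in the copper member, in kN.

Equilibrium of a rigid end plate with no external load gives equal and opposite internal forces ±P in the two members. Since α_{copper} > α_{titanium alloy}, cooling drives the copper into tension and the titanium alloy into compression.
Compatibility of the two members (thermal + elastic change equal): (α₁ − α₂)ΔT = P·[1/(A₁E₁) + 1/(A₂E₂)].
|α₁ − α₂|·ΔT = 8.5×10⁻⁶ × 54 = 0.000459.
1/(A₁E₁) + 1/(A₂E₂) = 1/(2150×112×10³) + 1/(2050×118×10³) = 8.287×10⁻⁹ N⁻¹.
P = 0.000459 / 8.287×10⁻⁹ = 55390 N = 55.39 kN.

P ≈ 55.4 kN (tensile in the copper)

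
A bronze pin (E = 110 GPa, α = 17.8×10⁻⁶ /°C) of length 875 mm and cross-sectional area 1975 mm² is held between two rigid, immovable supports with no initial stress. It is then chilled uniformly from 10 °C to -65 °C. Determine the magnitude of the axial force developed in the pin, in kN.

Full restraint means ε = 0, so the stress is σ = EαΔT = 110×10³ × 17.8×10⁻⁶ × 75 = 146.8 MPa.
P = AEαΔT = 1975 × 110×10³ × 17.8×10⁻⁶ × 75 = 290 kN (tensile).

P ≈ 290 kN (tensile)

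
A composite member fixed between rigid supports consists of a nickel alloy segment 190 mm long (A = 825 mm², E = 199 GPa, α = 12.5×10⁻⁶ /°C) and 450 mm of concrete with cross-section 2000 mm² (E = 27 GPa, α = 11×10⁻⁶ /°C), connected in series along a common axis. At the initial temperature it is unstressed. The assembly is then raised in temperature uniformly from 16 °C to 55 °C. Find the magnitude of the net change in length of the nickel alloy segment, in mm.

With the walls removed the bar would change length by δ_free = Σ αᵢΔT Lᵢ = 12.5×10⁻⁶×39×190 + 11×10⁻⁶×39×450 = 0.2857 mm.
The walls prevent any net length change, so an axial force P (same in every segment) develops. Compatibility: P · Σ Lᵢ/(AᵢEᵢ) = δ_free.
The series flexibility is Σ Lᵢ/(AᵢEᵢ) = 190/(825×199×10³) + 450/(2000×27×10³) = 9.491×10⁻⁶ mm/N.
Hence P = δ_free / Σ(L/AE) = 0.2857/9.491×10⁻⁶ = 30.1 kN (compressive).
For the nickel alloy segment, free thermal change = 12.5×10⁻⁶×39×190 = 0.09262 mm and elastic change from P = 30100×190/(825×199×10³) = 0.03484 mm; these oppose, so the net change is 0.0578 mm (segment lengthens).

|ΔL| ≈ 0.0578 mm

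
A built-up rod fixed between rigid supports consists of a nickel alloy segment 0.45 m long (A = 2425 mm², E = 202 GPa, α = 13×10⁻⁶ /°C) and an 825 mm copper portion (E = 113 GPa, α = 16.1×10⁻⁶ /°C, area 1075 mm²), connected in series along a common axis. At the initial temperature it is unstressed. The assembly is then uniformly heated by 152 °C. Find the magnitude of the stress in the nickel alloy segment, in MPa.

σ ≈ 156 MPa (compressive)

With the walls removed the bar would change length by δ_free = Σ αᵢΔT Lᵢ = 13×10⁻⁶×152×450 + 16.1×10⁻⁶×152×825 = 2.908 mm.
Since the ends are fixed, an axial force P builds up, equal in every segment, with P · Σ Lᵢ/(AᵢEᵢ) = δ_free.
Σ Lᵢ/(AᵢEᵢ) = 450/(2425×202×10³) + 825/(1075×113×10³) = 7.71×10⁻⁶ mm/N.
P = 2.908 / 7.71×10⁻⁶ = 377200 N = 377.2 kN, compressive.
σ_{nickel alloy} = P / A = 377200 / 2425 = 155.5 MPa.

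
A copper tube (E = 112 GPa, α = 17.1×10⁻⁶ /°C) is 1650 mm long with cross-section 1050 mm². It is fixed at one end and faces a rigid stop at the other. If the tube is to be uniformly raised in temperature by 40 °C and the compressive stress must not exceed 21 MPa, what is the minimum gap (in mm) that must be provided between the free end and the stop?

With no wall the tube would lengthen by αΔT L = 17.1×10⁻⁶ × 40 × 1650 = 1.129 mm.
A stress of 21 MPa corresponds to the wall pushing the tube back by σL/E = 21×1650/(112×10³) = 0.3094 mm.
So the gap has to take up the difference, g_min = δ_free − σL/E = 1.129 − 0.3094 = 0.8192 mm.

g ≈ 0.819 mm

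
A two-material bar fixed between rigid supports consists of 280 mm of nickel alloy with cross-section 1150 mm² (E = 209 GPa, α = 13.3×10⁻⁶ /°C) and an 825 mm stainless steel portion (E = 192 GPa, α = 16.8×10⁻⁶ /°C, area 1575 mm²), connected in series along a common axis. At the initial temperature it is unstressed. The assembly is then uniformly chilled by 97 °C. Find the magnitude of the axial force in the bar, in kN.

P ≈ 438 kN (tensile)

If the supports were absent, the total length change would be Σ αᵢΔT Lᵢ = 13.3×10⁻⁶×97×280 + 16.8×10⁻⁶×97×825 = 1.706 mm.
The walls prevent any net length change, so an axial force P (same in every segment) develops. Compatibility: P · Σ Lᵢ/(AᵢEᵢ) = δ_free.
Σ Lᵢ/(AᵢEᵢ) = 280/(1150×209×10³) + 825/(1575×192×10³) = 3.893×10⁻⁶ mm/N.
So P = 1.706 / 3.893×10⁻⁶ = 438.1 kN, tensile.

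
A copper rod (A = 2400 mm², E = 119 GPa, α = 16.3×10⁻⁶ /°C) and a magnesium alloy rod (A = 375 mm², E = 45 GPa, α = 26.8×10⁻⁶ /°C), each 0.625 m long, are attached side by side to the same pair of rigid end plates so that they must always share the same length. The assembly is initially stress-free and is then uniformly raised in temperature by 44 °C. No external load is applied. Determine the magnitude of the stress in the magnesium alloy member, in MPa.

σ ≈ 19.6 MPa (compressive)

The magnesium alloy has the larger α, so on heating it would change length more than the copper if both were free. The rigid plates force a common final length, so the magnesium alloy is put into compression and the copper into tension, with equal and opposite forces P (no external load).
Compatibility of the two members (thermal + elastic change equal): (α₁ − α₂)ΔT = P·[1/(A₁E₁) + 1/(A₂E₂)].
|α₁ − α₂|·ΔT = 10.5×10⁻⁶ × 44 = 0.000462.
1/(A₁E₁) + 1/(A₂E₂) = 1/(2400×119×10³) + 1/(375×45×10³) = 6.276×10⁻⁸ N⁻¹.
So P = 0.000462 / 6.276×10⁻⁸ = 7.361 kN.
σ_{magnesium alloy} = P/A₂ = 7361/375 = 19.63 MPa, compressive.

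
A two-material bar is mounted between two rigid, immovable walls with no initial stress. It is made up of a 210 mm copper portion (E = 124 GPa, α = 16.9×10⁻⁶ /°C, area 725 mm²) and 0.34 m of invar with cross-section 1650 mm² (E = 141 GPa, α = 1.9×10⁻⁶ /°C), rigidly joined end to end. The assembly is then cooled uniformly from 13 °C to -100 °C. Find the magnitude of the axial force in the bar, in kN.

Free thermal contraction of the whole bar: Σ αᵢΔT Lᵢ = 16.9×10⁻⁶×113×210 + 1.9×10⁻⁶×113×340 = 0.474 mm.
The walls prevent any net length change, so an axial force P (same in every segment) develops. Compatibility: P · Σ Lᵢ/(AᵢEᵢ) = δ_free.
The series flexibility is Σ Lᵢ/(AᵢEᵢ) = 210/(725×124×10³) + 340/(1650×141×10³) = 3.797×10⁻⁶ mm/N.
Hence P = δ_free / Σ(L/AE) = 0.474/3.797×10⁻⁶ = 124.8 kN (tensile).

P ≈ 125 kN (tensile)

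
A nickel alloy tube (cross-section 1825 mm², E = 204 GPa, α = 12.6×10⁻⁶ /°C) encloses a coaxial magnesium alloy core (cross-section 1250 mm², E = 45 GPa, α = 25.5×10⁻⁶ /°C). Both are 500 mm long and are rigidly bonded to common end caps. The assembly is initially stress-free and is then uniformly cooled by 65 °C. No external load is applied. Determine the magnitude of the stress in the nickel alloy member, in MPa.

σ ≈ 22.5 MPa (compressive)

Equilibrium of a rigid end plate with no external load gives equal and opposite internal forces ±P in the two members. Since α_{magnesium alloy} > α_{nickel alloy}, cooling drives the magnesium alloy into tension and the nickel alloy into compression.
Equating the net (thermal + elastic) strains gives |α₁ − α₂|·ΔT = P·[1/(A₁E₁) + 1/(A₂E₂)].
|α₁ − α₂|·ΔT = 12.9×10⁻⁶ × 65 = 0.0008385.
1/(A₁E₁) + 1/(A₂E₂) = 1/(1825×204×10³) + 1/(1250×45×10³) = 2.046×10⁻⁸ N⁻¹.
So P = 0.0008385 / 2.046×10⁻⁸ = 40.97 kN.
σ_{nickel alloy} = P/A₁ = 40970/1825 = 22.45 MPa, compressive.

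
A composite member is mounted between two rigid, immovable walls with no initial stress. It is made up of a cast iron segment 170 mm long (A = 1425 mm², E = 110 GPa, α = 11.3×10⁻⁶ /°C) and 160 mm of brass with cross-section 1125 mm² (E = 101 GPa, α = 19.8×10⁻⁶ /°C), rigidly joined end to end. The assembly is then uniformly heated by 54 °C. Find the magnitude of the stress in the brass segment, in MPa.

σ ≈ 98 MPa (compressive)

Free thermal expansion of the whole bar: Σ αᵢΔT Lᵢ = 11.3×10⁻⁶×54×170 + 19.8×10⁻⁶×54×160 = 0.2748 mm.
The walls prevent any net length change, so an axial force P (same in every segment) develops. Compatibility: P · Σ Lᵢ/(AᵢEᵢ) = δ_free.
Σ Lᵢ/(AᵢEᵢ) = 170/(1425×110×10³) + 160/(1125×101×10³) = 2.493×10⁻⁶ mm/N.
Hence P = δ_free / Σ(L/AE) = 0.2748/2.493×10⁻⁶ = 110.2 kN (compressive).
σ_{brass} = P / A = 110200 / 1125 = 98 MPa.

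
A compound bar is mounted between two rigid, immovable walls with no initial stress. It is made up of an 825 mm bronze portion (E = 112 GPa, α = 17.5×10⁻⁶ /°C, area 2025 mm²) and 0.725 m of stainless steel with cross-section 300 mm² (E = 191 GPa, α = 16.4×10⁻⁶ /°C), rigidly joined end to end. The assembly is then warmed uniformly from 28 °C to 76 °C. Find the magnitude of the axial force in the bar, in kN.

P ≈ 77.6 kN (compressive)

If the supports were absent, the total length change would be Σ αᵢΔT Lᵢ = 17.5×10⁻⁶×48×825 + 16.4×10⁻⁶×48×725 = 1.264 mm.
The walls prevent any net length change, so an axial force P (same in every segment) develops. Compatibility: P · Σ Lᵢ/(AᵢEᵢ) = δ_free.
The series flexibility is Σ Lᵢ/(AᵢEᵢ) = 825/(2025×112×10³) + 725/(300×191×10³) = 1.629×10⁻⁵ mm/N.
Hence P = δ_free / Σ(L/AE) = 1.264/1.629×10⁻⁵ = 77.58 kN (compressive).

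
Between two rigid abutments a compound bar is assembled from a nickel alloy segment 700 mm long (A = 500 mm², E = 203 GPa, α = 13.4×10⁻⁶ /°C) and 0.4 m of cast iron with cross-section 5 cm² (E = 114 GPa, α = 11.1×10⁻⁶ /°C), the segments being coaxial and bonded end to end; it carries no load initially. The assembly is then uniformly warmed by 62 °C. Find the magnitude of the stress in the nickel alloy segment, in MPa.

With the walls removed the bar would change length by δ_free = Σ αᵢΔT Lᵢ = 13.4×10⁻⁶×62×700 + 11.1×10⁻⁶×62×400 = 0.8568 mm.
The walls prevent any net length change, so an axial force P (same in every segment) develops. Compatibility: P · Σ Lᵢ/(AᵢEᵢ) = δ_free.
Σ Lᵢ/(AᵢEᵢ) = 700/(500×203×10³) + 400/(500×114×10³) = 1.391×10⁻⁵ mm/N.
So P = 0.8568 / 1.391×10⁻⁵ = 61.58 kN, compressive.
σ_{nickel alloy} = P / A = 61580 / 500 = 123.2 MPa.

σ ≈ 123 MPa (compressive)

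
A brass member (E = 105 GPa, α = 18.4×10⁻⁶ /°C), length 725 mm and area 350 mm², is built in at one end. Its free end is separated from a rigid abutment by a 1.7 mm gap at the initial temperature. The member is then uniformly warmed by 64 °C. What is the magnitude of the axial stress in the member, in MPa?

If the wall were absent the member would grow by αΔT L = 18.4×10⁻⁶ × 64 × 725 = 0.8538 mm.
Since δ_free = 0.854 mm is less than the 1.7 mm gap, the member never touches the wall. No axial force develops.

σ ≈ 0 MPa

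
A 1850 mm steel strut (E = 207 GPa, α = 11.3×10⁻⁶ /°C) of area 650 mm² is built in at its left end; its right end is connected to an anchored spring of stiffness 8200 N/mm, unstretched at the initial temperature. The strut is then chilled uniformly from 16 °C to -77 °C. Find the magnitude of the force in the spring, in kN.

If the spring were absent the strut would shorten by αΔT L = 11.3×10⁻⁶ × 93 × 1850 = 1.944 mm.
Let P be the tensile force in the spring. The strut extends elastically by PL/(AE) and the spring stretches by P/k; together these equal δ_free.
So P = δ_free / [L/(AE) + 1/k] = 1.944 / [ 1850/(650×207×10³) + 1/(8200) ].
P = 1.944 / 0.0001357 = 14330 N.

P ≈ 14.3 kN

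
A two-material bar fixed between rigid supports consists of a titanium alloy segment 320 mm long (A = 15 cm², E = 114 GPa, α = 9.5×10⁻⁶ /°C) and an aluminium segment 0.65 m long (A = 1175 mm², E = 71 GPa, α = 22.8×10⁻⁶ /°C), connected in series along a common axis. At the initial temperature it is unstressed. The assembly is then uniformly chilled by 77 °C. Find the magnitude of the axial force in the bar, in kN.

Free thermal contraction of the whole bar: Σ αᵢΔT Lᵢ = 9.5×10⁻⁶×77×320 + 22.8×10⁻⁶×77×650 = 1.375 mm.
Since the ends are fixed, an axial force P builds up, equal in every segment, with P · Σ Lᵢ/(AᵢEᵢ) = δ_free.
Σ Lᵢ/(AᵢEᵢ) = 320/(1500×114×10³) + 650/(1175×71×10³) = 9.663×10⁻⁶ mm/N.
Hence P = δ_free / Σ(L/AE) = 1.375/9.663×10⁻⁶ = 142.3 kN (tensile).

P ≈ 142 kN (tensile)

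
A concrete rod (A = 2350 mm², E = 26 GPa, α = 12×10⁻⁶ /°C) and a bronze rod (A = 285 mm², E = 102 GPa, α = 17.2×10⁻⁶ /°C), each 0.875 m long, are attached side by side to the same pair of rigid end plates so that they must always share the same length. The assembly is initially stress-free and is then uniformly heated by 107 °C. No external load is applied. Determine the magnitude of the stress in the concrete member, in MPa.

σ ≈ 4.66 MPa (tensile)

The bronze has the larger α, so on heating it would change length more than the concrete if both were free. The rigid plates force a common final length, so the bronze is put into compression and the concrete into tension, with equal and opposite forces P (no external load).
Compatibility of the two members (thermal + elastic change equal): (α₁ − α₂)ΔT = P·[1/(A₁E₁) + 1/(A₂E₂)].
|α₁ − α₂|·ΔT = 5.2×10⁻⁶ × 107 = 0.0005564.
1/(A₁E₁) + 1/(A₂E₂) = 1/(2350×26×10³) + 1/(285×102×10³) = 5.077×10⁻⁸ N⁻¹.
So P = 0.0005564 / 5.077×10⁻⁸ = 10.96 kN.
σ_{concrete} = P/A₁ = 10960/2350 = 4.664 MPa, tensile.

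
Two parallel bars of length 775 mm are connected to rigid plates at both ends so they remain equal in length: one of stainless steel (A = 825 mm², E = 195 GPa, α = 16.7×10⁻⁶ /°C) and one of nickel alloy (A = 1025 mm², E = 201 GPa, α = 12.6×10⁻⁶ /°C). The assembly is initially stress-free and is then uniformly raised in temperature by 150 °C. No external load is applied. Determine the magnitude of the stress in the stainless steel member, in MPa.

Both members must finish at the same length. With the larger α, the stainless steel tends to over-expand; the plates restrain it, putting the stainless steel in compression and the nickel alloy in tension. With no external load the two internal forces are equal and opposite, magnitude P.
Equating the net (thermal + elastic) strains gives |α₁ − α₂|·ΔT = P·[1/(A₁E₁) + 1/(A₂E₂)].
|α₁ − α₂|·ΔT = 4.1×10⁻⁶ × 150 = 0.000615.
1/(A₁E₁) + 1/(A₂E₂) = 1/(825×195×10³) + 1/(1025×201×10³) = 1.107×10⁻⁸ N⁻¹.
So P = 0.000615 / 1.107×10⁻⁸ = 55.56 kN.
σ_{stainless steel} = P/A₁ = 55560/825 = 67.34 MPa, compressive.

σ ≈ 67.3 MPa (compressive)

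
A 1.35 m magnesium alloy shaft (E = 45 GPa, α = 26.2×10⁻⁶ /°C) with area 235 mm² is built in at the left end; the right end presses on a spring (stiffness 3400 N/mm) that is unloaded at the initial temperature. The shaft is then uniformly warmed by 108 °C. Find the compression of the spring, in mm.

δ ≈ 2.66 mm

Free thermal expansion: δ_free = αΔT L = 26.2×10⁻⁶ × 108 × 1350 = 3.82 mm.
With a force P in the spring, the elastic change of the shaft is PL/(AE) and that of the spring is P/k; compatibility requires their sum to equal δ_free.
So P = δ_free / [L/(AE) + 1/k] = 3.82 / [ 1350/(235×45×10³) + 1/(3400) ].
P = 3.82 / 0.0004218 = 9057 N.
Spring compression = P/k = 9057/(3400) = 2.664 mm.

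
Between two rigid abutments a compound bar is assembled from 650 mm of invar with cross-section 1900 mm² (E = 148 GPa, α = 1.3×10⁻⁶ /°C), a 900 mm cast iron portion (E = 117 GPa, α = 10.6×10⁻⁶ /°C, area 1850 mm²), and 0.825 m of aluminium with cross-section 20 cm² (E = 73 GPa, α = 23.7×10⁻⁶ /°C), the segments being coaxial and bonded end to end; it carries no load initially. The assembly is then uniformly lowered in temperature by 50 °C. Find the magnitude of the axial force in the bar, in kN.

P ≈ 124 kN (tensile)

With the walls removed the bar would change length by δ_free = Σ αᵢΔT Lᵢ = 1.3×10⁻⁶×50×650 + 10.6×10⁻⁶×50×900 + 23.7×10⁻⁶×50×825 = 1.497 mm.
The rigid supports impose zero overall length change; the single axial force P common to all segments must satisfy P Σ Lᵢ/(AᵢEᵢ) = δ_free.
The series flexibility is Σ Lᵢ/(AᵢEᵢ) = 650/(1900×148×10³) + 900/(1850×117×10³) + 825/(2000×73×10³) = 1.212×10⁻⁵ mm/N.
Hence P = δ_free / Σ(L/AE) = 1.497/1.212×10⁻⁵ = 123.5 kN (tensile).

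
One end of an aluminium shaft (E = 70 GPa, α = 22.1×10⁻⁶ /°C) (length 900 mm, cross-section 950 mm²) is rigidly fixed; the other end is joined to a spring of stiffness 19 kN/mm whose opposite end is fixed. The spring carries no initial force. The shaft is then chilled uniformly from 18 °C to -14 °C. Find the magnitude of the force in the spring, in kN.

P ≈ 9.62 kN

If the spring were absent the shaft would shorten by αΔT L = 22.1×10⁻⁶ × 32 × 900 = 0.6365 mm.
With a force P in the spring, the elastic change of the shaft is PL/(AE) and that of the spring is P/k; compatibility requires their sum to equal δ_free.
P [ L/(AE) + 1/k ] = δ_free → P [ 900/(950×70×10³) + 1/(19×10³) ] = 0.6365.
P = 0.6365 / 6.617×10⁻⁵ = 9620 N.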